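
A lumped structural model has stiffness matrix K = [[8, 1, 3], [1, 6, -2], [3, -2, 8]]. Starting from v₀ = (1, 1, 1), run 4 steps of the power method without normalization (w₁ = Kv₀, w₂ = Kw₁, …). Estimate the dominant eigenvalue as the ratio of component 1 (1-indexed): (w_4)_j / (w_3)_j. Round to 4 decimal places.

w1 = Kv₀ = (12, 5, 9)
w2 = Kw1 = (128, 24, 98)
w3 = Kw2 = (1342, 76, 1120)
w4 = Kw3 = (14172, -442, 12834)
Ratio at component: 14172 / 1342 = 10.5604

10.5604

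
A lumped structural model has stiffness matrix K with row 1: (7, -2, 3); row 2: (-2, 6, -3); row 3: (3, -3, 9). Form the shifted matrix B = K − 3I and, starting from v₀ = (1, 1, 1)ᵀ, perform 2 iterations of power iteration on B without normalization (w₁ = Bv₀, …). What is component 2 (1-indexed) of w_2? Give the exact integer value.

-34

B = K − 3I has rows (4, -2, 3); (-2, 3, -3); (3, -3, 6)
w1 = Bv₀ = (4·1 + (-2)·1 + 3·1; (-2)·1 + 3·1 + (-3)·1; 3·1 + (-3)·1 + 6·1) = (5, -2, 6)
w2 = Bw1 = (4·5 + (-2)·(-2) + 3·6; (-2)·5 + 3·(-2) + (-3)·6; 3·5 + (-3)·(-2) + 6·6) = (42, -34, 57)
Requested component of w2: -34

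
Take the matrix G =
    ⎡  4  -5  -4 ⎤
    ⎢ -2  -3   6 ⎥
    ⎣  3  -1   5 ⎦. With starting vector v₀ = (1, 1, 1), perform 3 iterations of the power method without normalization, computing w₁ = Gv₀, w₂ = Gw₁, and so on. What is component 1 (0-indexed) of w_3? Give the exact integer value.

w1 = Gv₀ = (4·1 + (-5)·1 + (-4)·1; (-2)·1 + (-3)·1 + 6·1; 3·1 + (-1)·1 + 5·1) = (-5, 1, 7)
w2 = Gw1 = (4·(-5) + (-5)·1 + (-4)·7; (-2)·(-5) + (-3)·1 + 6·7; 3·(-5) + (-1)·1 + 5·7) = (-53, 49, 19)
w3 = Gw2 = (-533, 73, -113)
The requested component of w3 is 73.

73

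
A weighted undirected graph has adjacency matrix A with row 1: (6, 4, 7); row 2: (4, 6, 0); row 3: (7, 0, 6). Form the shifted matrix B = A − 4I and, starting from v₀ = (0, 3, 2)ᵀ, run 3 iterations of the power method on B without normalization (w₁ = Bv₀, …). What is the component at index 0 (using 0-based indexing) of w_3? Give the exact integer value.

2002

B = A − 4I has rows (2, 4, 7); (4, 2, 0); (7, 0, 2)
w1 = Bv₀ = (2·0 + 4·3 + 7·2; 4·0 + 2·3 + 0·2; 7·0 + 0·3 + 2·2) = (26, 6, 4)
w2 = Bw1 = (2·26 + 4·6 + 7·4; 4·26 + 2·6 + 0·4; 7·26 + 0·6 + 2·4) = (104, 116, 190)
w3 = Bw2 = (2002, 648, 1108)
Requested component of w3: 2002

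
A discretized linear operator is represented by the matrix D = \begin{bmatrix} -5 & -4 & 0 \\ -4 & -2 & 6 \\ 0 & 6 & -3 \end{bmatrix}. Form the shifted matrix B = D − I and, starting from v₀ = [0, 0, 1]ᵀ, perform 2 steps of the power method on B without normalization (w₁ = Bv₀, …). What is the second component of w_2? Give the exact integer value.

-42

B = D − I has rows (-6, -4, 0); (-4, -3, 6); (0, 6, -4)
w1 = Bv₀ = (0, 6, -4)
w2 = Bw1 = (-24, -42, 52)
Requested component of w2: -42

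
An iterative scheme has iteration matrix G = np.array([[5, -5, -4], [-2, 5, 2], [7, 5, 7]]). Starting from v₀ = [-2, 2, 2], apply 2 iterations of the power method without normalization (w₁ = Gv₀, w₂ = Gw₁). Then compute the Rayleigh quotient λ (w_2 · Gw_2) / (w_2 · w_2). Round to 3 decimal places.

w1 = Gv₀ = (5·(-2) + (-5)·2 + (-4)·2; (-2)·(-2) + 5·2 + 2·2; 7·(-2) + 5·2 + 7·2) = (-28, 18, 10)
w2 = Gw1 = (5·(-28) + (-5)·18 + (-4)·10; (-2)·(-28) + 5·18 + 2·10; 7·(-28) + 5·18 + 7·10) = (-270, 166, -36)
Gw2 = (-2036, 1298, -1312)
w2·Gw2 = (-270)·(-2036) + 166·1298 + (-36)·(-1312) = 812420; w2·w2 = (-270)·(-270) + 166·166 + (-36)·(-36) = 101752
λ ≈ 812420/101752 = 7.984

7.984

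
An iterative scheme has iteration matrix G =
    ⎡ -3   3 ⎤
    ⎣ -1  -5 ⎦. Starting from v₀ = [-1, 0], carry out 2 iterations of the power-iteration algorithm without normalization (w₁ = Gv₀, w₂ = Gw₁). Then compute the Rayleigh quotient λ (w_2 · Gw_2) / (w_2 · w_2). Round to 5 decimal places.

-3.32000

w1 = Gv₀ = ((-3)·(-1) + 3·0; (-1)·(-1) + (-5)·0) = (3, 1)
w2 = Gw1 = ((-3)·3 + 3·1; (-1)·3 + (-5)·1) = (-6, -8)
Gw2 = (-6, 46)
w2·Gw2 = (-6)·(-6) + (-8)·46 = -332; w2·w2 = (-6)·(-6) + (-8)·(-8) = 100
λ ≈ -332/100 = -3.32000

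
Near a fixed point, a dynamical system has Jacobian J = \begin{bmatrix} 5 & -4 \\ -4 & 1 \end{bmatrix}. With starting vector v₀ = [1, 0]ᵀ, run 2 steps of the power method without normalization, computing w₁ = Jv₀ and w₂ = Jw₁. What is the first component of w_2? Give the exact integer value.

41

w1 = Jv₀ = (5, -4)
w2 = Jw1 = (41, -24)
The requested component of w2 is 41.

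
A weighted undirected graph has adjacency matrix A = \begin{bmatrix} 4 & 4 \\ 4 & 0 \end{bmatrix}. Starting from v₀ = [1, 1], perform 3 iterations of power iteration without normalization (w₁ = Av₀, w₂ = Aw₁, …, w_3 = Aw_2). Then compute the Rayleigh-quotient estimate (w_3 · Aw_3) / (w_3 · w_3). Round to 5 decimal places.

λ ≈ 6.47059

w1 = Av₀ = (8, 4)
w2 = Aw1 = (48, 32)
w3 = Aw2 = (320, 192)
Aw3 = (2048, 1280)
w3·Aw3 = 320·2048 + 192·1280 = 901120; w3·w3 = 320·320 + 192·192 = 139264
λ ≈ 901120/139264 = 6.47059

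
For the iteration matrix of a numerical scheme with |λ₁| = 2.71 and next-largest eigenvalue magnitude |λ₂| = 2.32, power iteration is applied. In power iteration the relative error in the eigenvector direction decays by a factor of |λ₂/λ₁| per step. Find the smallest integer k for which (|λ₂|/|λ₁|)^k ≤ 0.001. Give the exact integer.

45

|λ₂/λ₁| = 2.32/2.71 = 0.85609
Need k ≥ ln(0.001) / ln(0.85609) = -6.9078 / -0.1554 ≈ 44.457
Smallest integer k satisfying the bound: 45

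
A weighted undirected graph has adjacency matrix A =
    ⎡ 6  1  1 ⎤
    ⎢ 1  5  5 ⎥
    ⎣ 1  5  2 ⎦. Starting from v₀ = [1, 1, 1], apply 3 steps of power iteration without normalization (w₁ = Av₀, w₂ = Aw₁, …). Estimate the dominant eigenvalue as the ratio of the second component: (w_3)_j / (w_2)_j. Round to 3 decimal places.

9.485

w1 = Av₀ = (6·1 + 1·1 + 1·1; 1·1 + 5·1 + 5·1; 1·1 + 5·1 + 2·1) = (8, 11, 8)
w2 = Aw1 = (6·8 + 1·11 + 1·8; 1·8 + 5·11 + 5·8; 1·8 + 5·11 + 2·8) = (67, 103, 79)
w3 = Aw2 = (584, 977, 740)
Ratio at component: 977 / 103 = 9.485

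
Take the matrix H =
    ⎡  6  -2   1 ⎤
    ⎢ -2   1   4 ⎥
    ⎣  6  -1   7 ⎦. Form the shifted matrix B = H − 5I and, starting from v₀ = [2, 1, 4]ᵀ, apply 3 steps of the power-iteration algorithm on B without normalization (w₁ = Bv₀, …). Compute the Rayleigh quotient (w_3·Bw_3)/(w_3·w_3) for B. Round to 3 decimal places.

μ ≈ 1.594

B = H − 5I has rows (1, -2, 1); (-2, -4, 4); (6, -1, 2)
w1 = Bv₀ = (1·2 + (-2)·1 + 1·4; (-2)·2 + (-4)·1 + 4·4; 6·2 + (-1)·1 + 2·4) = (4, 8, 19)
w2 = Bw1 = (1·4 + (-2)·8 + 1·19; (-2)·4 + (-4)·8 + 4·19; 6·4 + (-1)·8 + 2·19) = (7, 36, 54)
w3 = Bw2 = (-11, 58, 114)
Bw3 = (-13, 246, 104)
w3·Bw3 = 26267; w3·w3 = 16481; μ ≈ 26267/16481 = 1.594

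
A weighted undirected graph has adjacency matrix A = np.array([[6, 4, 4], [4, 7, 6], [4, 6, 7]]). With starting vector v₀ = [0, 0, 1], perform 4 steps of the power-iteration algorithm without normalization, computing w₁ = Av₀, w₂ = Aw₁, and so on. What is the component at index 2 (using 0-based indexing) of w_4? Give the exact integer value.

w1 = Av₀ = (6·0 + 4·0 + 4·1; 4·0 + 7·0 + 6·1; 4·0 + 6·0 + 7·1) = (4, 6, 7)
w2 = Aw1 = (6·4 + 4·6 + 4·7; 4·4 + 7·6 + 6·7; 4·4 + 6·6 + 7·7) = (76, 100, 101)
w3 = Aw2 = (1260, 1610, 1611)
w4 = Aw3 = (20444, 25976, 25977)
The requested component of w4 is 25977.

25977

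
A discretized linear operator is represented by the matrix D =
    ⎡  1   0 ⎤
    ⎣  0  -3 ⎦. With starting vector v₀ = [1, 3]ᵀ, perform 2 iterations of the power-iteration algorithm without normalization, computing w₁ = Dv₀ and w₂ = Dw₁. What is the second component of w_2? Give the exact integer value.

w1 = Dv₀ = (1, -9)
w2 = Dw1 = (1, 27)
The requested component of w2 is 27.

27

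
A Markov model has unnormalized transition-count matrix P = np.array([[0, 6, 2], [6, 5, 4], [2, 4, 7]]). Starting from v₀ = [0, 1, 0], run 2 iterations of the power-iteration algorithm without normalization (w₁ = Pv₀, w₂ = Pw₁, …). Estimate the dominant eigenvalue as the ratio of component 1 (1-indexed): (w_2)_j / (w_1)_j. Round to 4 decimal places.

w1 = Pv₀ = (6, 5, 4)
w2 = Pw1 = (38, 77, 60)
Ratio at component: 38 / 6 = 6.3333

6.3333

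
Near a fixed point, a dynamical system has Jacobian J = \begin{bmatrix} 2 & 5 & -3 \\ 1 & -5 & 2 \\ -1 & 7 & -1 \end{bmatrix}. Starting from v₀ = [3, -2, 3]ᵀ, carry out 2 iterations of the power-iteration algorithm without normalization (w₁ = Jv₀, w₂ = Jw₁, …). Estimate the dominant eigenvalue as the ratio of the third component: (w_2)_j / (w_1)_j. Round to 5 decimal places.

w1 = Jv₀ = (2·3 + 5·(-2) + (-3)·3; 1·3 + (-5)·(-2) + 2·3; (-1)·3 + 7·(-2) + (-1)·3) = (-13, 19, -20)
w2 = Jw1 = (2·(-13) + 5·19 + (-3)·(-20); 1·(-13) + (-5)·19 + 2·(-20); (-1)·(-13) + 7·19 + (-1)·(-20)) = (129, -148, 166)
Ratio at component: 166 / -20 = -8.30000

-8.30000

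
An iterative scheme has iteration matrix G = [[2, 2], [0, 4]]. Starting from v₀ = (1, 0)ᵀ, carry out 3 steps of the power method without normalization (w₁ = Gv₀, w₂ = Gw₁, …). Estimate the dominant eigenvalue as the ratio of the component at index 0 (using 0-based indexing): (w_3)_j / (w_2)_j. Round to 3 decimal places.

w1 = Gv₀ = (2·1 + 2·0; 0·1 + 4·0) = (2, 0)
w2 = Gw1 = (2·2 + 2·0; 0·2 + 4·0) = (4, 0)
w3 = Gw2 = (8, 0)
Ratio at component: 8 / 4 = 2.000

λ ≈ 2.000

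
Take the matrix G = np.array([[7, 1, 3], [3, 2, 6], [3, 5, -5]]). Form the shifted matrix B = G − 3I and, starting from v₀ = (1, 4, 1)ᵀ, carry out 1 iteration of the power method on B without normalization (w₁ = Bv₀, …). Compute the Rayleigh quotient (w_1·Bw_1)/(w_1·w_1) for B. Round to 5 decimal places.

1.87062

B = G − 3I has rows (4, 1, 3); (3, -1, 6); (3, 5, -8)
w1 = Bv₀ = (4·1 + 1·4 + 3·1; 3·1 + (-1)·4 + 6·1; 3·1 + 5·4 + (-8)·1) = (11, 5, 15)
Bw1 = (94, 118, -62)
w1·Bw1 = 694; w1·w1 = 371; μ ≈ 694/371 = 1.87062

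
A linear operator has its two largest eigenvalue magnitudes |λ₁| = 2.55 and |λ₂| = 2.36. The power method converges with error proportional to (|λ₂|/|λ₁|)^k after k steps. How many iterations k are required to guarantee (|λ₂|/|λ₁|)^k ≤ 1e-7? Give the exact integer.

|λ₂/λ₁| = 2.36/2.55 = 0.92549
Need k ≥ ln(1e-7) / ln(0.92549) = -16.1181 / -0.0774 ≈ 208.159
Smallest integer k satisfying the bound: 209

209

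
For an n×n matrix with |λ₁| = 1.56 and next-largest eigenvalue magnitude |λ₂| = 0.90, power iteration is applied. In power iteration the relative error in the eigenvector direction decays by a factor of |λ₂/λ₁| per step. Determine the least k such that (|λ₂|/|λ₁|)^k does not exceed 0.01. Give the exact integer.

|λ₂/λ₁| = 0.90/1.56 = 0.57692
Need k ≥ ln(0.01) / ln(0.57692) = -4.6052 / -0.5500 ≈ 8.372
Smallest integer k satisfying the bound: 9

9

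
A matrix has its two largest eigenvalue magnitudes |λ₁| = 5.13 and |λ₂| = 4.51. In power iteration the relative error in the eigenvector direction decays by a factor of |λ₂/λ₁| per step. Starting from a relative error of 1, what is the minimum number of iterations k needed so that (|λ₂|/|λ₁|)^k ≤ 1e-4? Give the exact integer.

|λ₂/λ₁| = 4.51/5.13 = 0.87914
Need k ≥ ln(1e-4) / ln(0.87914) = -9.2103 / -0.1288 ≈ 71.504
Smallest integer k satisfying the bound: 72

72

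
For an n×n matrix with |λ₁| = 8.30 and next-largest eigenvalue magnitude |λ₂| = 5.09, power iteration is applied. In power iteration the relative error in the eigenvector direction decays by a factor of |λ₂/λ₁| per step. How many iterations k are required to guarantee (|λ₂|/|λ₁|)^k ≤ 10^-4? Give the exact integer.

19

|λ₂/λ₁| = 5.09/8.30 = 0.61325
Need k ≥ ln(10^-4) / ln(0.61325) = -9.2103 / -0.4890 ≈ 18.836
Smallest integer k satisfying the bound: 19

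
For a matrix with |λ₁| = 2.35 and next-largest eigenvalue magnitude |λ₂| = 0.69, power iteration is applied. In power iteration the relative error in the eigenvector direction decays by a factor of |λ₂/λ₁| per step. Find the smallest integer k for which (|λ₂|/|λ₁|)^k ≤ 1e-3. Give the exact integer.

6

|λ₂/λ₁| = 0.69/2.35 = 0.29362
Need k ≥ ln(1e-3) / ln(0.29362) = -6.9078 / -1.2255 ≈ 5.637
Smallest integer k satisfying the bound: 6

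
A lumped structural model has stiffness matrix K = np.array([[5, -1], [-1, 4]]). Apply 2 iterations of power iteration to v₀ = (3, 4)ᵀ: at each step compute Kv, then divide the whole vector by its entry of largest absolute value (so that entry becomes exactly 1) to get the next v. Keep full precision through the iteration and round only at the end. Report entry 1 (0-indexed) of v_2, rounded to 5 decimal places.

0.97619

Kv0 = (11.000000, 13.000000); divide by 13.000000 → v1 = (0.846154, 1.000000)
Kv1 = (3.230769, 3.153846); divide by 3.230769 → v2 = (1.000000, 0.976190)
Requested entry of v2: 41/42 = 0.97619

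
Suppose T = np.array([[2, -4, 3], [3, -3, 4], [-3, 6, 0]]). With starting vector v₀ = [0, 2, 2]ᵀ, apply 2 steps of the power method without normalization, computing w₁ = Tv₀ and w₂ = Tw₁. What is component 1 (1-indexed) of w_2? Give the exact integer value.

w1 = Tv₀ = (-2, 2, 12)
w2 = Tw1 = (24, 36, 18)
The requested component of w2 is 24.

24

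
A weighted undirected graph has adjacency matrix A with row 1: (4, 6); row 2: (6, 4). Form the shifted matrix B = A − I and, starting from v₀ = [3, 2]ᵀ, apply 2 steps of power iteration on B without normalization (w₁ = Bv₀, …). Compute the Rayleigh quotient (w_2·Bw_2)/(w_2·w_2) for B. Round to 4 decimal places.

μ ≈ 8.9941

B = A − I has rows (3, 6); (6, 3)
w1 = Bv₀ = (3·3 + 6·2; 6·3 + 3·2) = (21, 24)
w2 = Bw1 = (3·21 + 6·24; 6·21 + 3·24) = (207, 198)
Bw2 = (1809, 1836)
w2·Bw2 = 737991; w2·w2 = 82053; μ ≈ 737991/82053 = 8.9941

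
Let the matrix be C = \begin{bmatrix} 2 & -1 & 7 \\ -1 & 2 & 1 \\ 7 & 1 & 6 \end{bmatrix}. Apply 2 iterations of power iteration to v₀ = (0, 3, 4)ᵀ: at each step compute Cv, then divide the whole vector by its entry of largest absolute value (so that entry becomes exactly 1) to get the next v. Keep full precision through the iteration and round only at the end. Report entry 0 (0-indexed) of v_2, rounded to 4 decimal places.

Cv0 = (25.00000, 10.00000, 27.00000); divide by 27.00000 → v1 = (0.92593, 0.37037, 1.00000)
Cv1 = (8.48148, 0.81481, 12.85185); divide by 12.85185 → v2 = (0.65994, 0.06340, 1.00000)
Requested entry of v2: 229/347 = 0.6599

0.6599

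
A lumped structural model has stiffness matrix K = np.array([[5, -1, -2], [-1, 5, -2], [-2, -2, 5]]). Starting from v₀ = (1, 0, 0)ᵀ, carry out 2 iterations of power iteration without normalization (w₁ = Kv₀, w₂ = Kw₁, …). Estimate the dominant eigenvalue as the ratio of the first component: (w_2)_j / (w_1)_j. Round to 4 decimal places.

λ ≈ 6.0000

w1 = Kv₀ = (5·1 + (-1)·0 + (-2)·0; (-1)·1 + 5·0 + (-2)·0; (-2)·1 + (-2)·0 + 5·0) = (5, -1, -2)
w2 = Kw1 = (5·5 + (-1)·(-1) + (-2)·(-2); (-1)·5 + 5·(-1) + (-2)·(-2); (-2)·5 + (-2)·(-1) + 5·(-2)) = (30, -6, -18)
Ratio at component: 30 / 5 = 6.0000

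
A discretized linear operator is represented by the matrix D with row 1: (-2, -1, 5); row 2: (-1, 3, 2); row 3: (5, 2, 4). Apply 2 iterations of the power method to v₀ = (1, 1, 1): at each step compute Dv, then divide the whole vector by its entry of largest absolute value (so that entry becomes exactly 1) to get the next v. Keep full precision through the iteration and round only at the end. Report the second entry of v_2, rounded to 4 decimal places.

Dv0 = (2.00000, 4.00000, 11.00000); divide by 11.00000 → v1 = (0.18182, 0.36364, 1.00000)
Dv1 = (4.27273, 2.90909, 5.63636); divide by 5.63636 → v2 = (0.75806, 0.51613, 1.00000)
Requested entry of v2: 32/62 = 0.5161

0.5161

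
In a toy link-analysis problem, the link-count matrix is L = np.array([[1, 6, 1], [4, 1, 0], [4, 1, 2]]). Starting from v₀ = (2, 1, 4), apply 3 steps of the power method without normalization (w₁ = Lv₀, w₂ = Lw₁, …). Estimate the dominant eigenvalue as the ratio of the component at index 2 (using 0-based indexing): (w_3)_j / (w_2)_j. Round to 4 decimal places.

λ ≈ 6.2747

w1 = Lv₀ = (1·2 + 6·1 + 1·4; 4·2 + 1·1 + 0·4; 4·2 + 1·1 + 2·4) = (12, 9, 17)
w2 = Lw1 = (1·12 + 6·9 + 1·17; 4·12 + 1·9 + 0·17; 4·12 + 1·9 + 2·17) = (83, 57, 91)
w3 = Lw2 = (516, 389, 571)
Ratio at component: 571 / 91 = 6.2747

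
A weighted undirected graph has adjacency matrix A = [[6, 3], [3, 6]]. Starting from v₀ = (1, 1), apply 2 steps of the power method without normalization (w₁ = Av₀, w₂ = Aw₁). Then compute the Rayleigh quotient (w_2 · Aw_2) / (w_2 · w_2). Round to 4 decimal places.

w1 = Av₀ = (6·1 + 3·1; 3·1 + 6·1) = (9, 9)
w2 = Aw1 = (6·9 + 3·9; 3·9 + 6·9) = (81, 81)
Aw2 = (729, 729)
w2·Aw2 = 81·729 + 81·729 = 118098; w2·w2 = 81·81 + 81·81 = 13122
λ ≈ 118098/13122 = 9.0000

9.0000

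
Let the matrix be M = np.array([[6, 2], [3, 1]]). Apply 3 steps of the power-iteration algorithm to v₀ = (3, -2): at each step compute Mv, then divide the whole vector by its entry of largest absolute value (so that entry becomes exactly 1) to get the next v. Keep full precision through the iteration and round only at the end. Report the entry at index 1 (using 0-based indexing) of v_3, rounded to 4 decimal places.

0.5000

Mv0 = (14.00000, 7.00000); divide by 14.00000 → v1 = (1.00000, 0.50000)
Mv1 = (7.00000, 3.50000); divide by 7.00000 → v2 = (1.00000, 0.50000)
Mv2 = (7.00000, 3.50000); divide by 7.00000 → v3 = (1.00000, 0.50000)
Requested entry of v3: 343/686 = 0.5000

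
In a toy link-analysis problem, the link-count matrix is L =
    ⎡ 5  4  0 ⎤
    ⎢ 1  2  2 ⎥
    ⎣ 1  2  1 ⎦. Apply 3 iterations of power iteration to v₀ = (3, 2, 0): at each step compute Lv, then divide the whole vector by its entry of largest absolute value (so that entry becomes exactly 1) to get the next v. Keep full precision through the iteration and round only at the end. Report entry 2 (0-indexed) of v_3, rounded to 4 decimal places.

0.3145

Lv0 = (23.00000, 7.00000, 7.00000); divide by 23.00000 → v1 = (1.00000, 0.30435, 0.30435)
Lv1 = (6.21739, 2.21739, 1.91304); divide by 6.21739 → v2 = (1.00000, 0.35664, 0.30769)
Lv2 = (6.42657, 2.32867, 2.02098); divide by 6.42657 → v3 = (1.00000, 0.36235, 0.31447)
Requested entry of v3: 289/919 = 0.3145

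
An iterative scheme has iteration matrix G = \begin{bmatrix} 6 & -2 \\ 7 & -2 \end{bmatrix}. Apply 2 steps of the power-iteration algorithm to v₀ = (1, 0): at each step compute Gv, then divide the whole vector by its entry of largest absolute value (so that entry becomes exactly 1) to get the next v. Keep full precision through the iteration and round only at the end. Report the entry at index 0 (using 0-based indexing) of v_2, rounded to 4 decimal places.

0.7857

Gv0 = (6.00000, 7.00000); divide by 7.00000 → v1 = (0.85714, 1.00000)
Gv1 = (3.14286, 4.00000); divide by 4.00000 → v2 = (0.78571, 1.00000)
Requested entry of v2: 22/28 = 0.7857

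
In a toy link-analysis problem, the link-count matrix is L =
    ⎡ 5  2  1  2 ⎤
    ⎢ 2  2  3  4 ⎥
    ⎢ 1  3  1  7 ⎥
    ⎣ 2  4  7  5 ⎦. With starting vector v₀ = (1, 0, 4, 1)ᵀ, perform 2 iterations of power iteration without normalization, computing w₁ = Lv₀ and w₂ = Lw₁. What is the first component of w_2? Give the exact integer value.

w1 = Lv₀ = (5·1 + 2·0 + 1·4 + 2·1; 2·1 + 2·0 + 3·4 + 4·1; 1·1 + 3·0 + 1·4 + 7·1; 2·1 + 4·0 + 7·4 + 5·1) = (11, 18, 12, 35)
w2 = Lw1 = (5·11 + 2·18 + 1·12 + 2·35; 2·11 + 2·18 + 3·12 + 4·35; 1·11 + 3·18 + 1·12 + 7·35; 2·11 + 4·18 + 7·12 + 5·35) = (173, 234, 322, 353)
The requested component of w2 is 173.

173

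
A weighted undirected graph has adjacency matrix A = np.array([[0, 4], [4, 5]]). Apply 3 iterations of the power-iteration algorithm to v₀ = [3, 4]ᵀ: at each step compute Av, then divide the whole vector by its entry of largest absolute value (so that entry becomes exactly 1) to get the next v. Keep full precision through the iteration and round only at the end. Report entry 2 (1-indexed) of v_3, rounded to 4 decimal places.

1.0000

Av0 = (16.00000, 32.00000); divide by 32.00000 → v1 = (0.50000, 1.00000)
Av1 = (4.00000, 7.00000); divide by 7.00000 → v2 = (0.57143, 1.00000)
Av2 = (4.00000, 7.28571); divide by 7.28571 → v3 = (0.54902, 1.00000)
Requested entry of v3: 1632/1632 = 1.0000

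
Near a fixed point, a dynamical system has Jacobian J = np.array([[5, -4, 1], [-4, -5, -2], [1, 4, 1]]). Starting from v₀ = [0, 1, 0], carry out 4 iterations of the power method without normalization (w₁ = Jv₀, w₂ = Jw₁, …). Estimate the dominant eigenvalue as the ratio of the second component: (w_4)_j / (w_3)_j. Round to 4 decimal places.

λ ≈ -7.0993

w1 = Jv₀ = (5·0 + (-4)·1 + 1·0; (-4)·0 + (-5)·1 + (-2)·0; 1·0 + 4·1 + 1·0) = (-4, -5, 4)
w2 = Jw1 = (5·(-4) + (-4)·(-5) + 1·4; (-4)·(-4) + (-5)·(-5) + (-2)·4; 1·(-4) + 4·(-5) + 1·4) = (4, 33, -20)
w3 = Jw2 = (-132, -141, 116)
w4 = Jw3 = (20, 1001, -580)
Ratio at component: 1001 / -141 = -7.0993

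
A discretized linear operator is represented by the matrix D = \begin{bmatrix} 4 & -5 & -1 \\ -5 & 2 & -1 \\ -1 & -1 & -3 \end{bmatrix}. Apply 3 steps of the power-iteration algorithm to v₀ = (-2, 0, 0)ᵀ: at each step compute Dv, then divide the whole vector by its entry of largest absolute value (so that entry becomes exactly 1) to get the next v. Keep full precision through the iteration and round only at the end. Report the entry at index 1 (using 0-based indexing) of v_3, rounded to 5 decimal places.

Dv0 = (-8.000000, 10.000000, 2.000000); divide by 10.000000 → v1 = (-0.800000, 1.000000, 0.200000)
Dv1 = (-8.400000, 5.800000, -0.800000); divide by -8.400000 → v2 = (1.000000, -0.690476, 0.095238)
Dv2 = (7.357143, -6.476190, -0.595238); divide by 7.357143 → v3 = (1.000000, -0.880259, -0.080906)
Requested entry of v3: 544/-618 = -0.88026

-0.88026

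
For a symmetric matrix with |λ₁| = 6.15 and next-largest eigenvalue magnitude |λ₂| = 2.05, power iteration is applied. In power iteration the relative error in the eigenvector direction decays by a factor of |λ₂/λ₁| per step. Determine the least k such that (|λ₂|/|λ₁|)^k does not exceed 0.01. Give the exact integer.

|λ₂/λ₁| = 2.05/6.15 = 0.33333
Need k ≥ ln(0.01) / ln(0.33333) = -4.6052 / -1.0986 ≈ 4.192
Smallest integer k satisfying the bound: 5

5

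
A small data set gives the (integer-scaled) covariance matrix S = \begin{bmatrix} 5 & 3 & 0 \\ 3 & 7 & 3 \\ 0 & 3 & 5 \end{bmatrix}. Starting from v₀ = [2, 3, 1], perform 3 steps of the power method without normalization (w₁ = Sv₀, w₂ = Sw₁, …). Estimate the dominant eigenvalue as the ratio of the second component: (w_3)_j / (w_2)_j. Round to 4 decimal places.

w1 = Sv₀ = (5·2 + 3·3 + 0·1; 3·2 + 7·3 + 3·1; 0·2 + 3·3 + 5·1) = (19, 30, 14)
w2 = Sw1 = (5·19 + 3·30 + 0·14; 3·19 + 7·30 + 3·14; 0·19 + 3·30 + 5·14) = (185, 309, 160)
w3 = Sw2 = (1852, 3198, 1727)
Ratio at component: 3198 / 309 = 10.3495

10.3495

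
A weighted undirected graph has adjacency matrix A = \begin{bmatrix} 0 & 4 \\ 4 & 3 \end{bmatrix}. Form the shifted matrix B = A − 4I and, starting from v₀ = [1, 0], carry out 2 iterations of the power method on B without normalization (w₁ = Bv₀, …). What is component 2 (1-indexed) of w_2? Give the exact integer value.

B = A − 4I has rows (-4, 4); (4, -1)
w1 = Bv₀ = ((-4)·1 + 4·0; 4·1 + (-1)·0) = (-4, 4)
w2 = Bw1 = ((-4)·(-4) + 4·4; 4·(-4) + (-1)·4) = (32, -20)
Requested component of w2: -20

-20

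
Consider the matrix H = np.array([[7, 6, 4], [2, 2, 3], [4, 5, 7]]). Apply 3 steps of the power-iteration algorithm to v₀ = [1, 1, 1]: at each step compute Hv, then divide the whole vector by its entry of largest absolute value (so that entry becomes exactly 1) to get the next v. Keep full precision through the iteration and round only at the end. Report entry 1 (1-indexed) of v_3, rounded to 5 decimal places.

1.00000

Hv0 = (17.000000, 7.000000, 16.000000); divide by 17.000000 → v1 = (1.000000, 0.411765, 0.941176)
Hv1 = (13.235294, 5.647059, 12.647059); divide by 13.235294 → v2 = (1.000000, 0.426667, 0.955556)
Hv2 = (13.382222, 5.720000, 12.822222); divide by 13.382222 → v3 = (1.000000, 0.427433, 0.958153)
Requested entry of v3: 3011/3011 = 1.00000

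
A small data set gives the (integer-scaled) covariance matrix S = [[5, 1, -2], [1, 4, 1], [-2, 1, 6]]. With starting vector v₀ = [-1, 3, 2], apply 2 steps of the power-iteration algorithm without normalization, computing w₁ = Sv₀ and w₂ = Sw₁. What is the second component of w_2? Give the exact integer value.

63

w1 = Sv₀ = (5·(-1) + 1·3 + (-2)·2; 1·(-1) + 4·3 + 1·2; (-2)·(-1) + 1·3 + 6·2) = (-6, 13, 17)
w2 = Sw1 = (5·(-6) + 1·13 + (-2)·17; 1·(-6) + 4·13 + 1·17; (-2)·(-6) + 1·13 + 6·17) = (-51, 63, 127)
The requested component of w2 is 63.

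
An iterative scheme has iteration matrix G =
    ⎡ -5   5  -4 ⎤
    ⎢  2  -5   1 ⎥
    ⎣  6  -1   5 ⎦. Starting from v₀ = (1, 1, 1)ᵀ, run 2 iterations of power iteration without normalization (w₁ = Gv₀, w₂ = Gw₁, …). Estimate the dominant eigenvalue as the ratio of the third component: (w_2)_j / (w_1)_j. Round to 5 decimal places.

λ ≈ 2.80000

w1 = Gv₀ = (-4, -2, 10)
w2 = Gw1 = (-30, 12, 28)
Ratio at component: 28 / 10 = 2.80000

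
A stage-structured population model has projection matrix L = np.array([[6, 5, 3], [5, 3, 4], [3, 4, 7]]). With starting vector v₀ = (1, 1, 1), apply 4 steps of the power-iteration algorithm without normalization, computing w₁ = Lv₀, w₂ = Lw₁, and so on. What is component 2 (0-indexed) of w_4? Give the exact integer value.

33796

w1 = Lv₀ = (6·1 + 5·1 + 3·1; 5·1 + 3·1 + 4·1; 3·1 + 4·1 + 7·1) = (14, 12, 14)
w2 = Lw1 = (6·14 + 5·12 + 3·14; 5·14 + 3·12 + 4·14; 3·14 + 4·12 + 7·14) = (186, 162, 188)
w3 = Lw2 = (2490, 2168, 2522)
w4 = Lw3 = (33346, 29042, 33796)
The requested component of w4 is 33796.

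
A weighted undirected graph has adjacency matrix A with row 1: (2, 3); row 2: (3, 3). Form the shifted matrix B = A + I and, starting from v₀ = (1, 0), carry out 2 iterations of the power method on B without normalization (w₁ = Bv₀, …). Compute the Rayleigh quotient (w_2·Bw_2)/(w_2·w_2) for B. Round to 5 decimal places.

6.54118

B = A + I has rows (3, 3); (3, 4)
w1 = Bv₀ = (3·1 + 3·0; 3·1 + 4·0) = (3, 3)
w2 = Bw1 = (3·3 + 3·3; 3·3 + 4·3) = (18, 21)
Bw2 = (117, 138)
w2·Bw2 = 5004; w2·w2 = 765; μ ≈ 5004/765 = 6.54118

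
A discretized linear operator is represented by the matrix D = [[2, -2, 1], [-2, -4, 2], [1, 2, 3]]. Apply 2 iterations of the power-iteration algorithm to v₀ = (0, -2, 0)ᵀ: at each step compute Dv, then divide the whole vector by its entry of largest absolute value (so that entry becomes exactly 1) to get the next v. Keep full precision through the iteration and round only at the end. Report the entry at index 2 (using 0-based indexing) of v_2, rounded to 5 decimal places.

-0.16667

Dv0 = (4.000000, 8.000000, -4.000000); divide by 8.000000 → v1 = (0.500000, 1.000000, -0.500000)
Dv1 = (-1.500000, -6.000000, 1.000000); divide by -6.000000 → v2 = (0.250000, 1.000000, -0.166667)
Requested entry of v2: 8/-48 = -0.16667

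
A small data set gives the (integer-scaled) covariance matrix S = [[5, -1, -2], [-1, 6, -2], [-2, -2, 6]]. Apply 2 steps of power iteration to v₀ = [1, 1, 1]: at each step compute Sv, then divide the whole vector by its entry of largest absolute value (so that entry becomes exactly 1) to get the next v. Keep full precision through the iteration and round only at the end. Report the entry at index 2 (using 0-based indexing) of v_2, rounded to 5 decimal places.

Sv0 = (2.000000, 3.000000, 2.000000); divide by 3.000000 → v1 = (0.666667, 1.000000, 0.666667)
Sv1 = (1.000000, 4.000000, 0.666667); divide by 4.000000 → v2 = (0.250000, 1.000000, 0.166667)
Requested entry of v2: 2/12 = 0.16667

0.16667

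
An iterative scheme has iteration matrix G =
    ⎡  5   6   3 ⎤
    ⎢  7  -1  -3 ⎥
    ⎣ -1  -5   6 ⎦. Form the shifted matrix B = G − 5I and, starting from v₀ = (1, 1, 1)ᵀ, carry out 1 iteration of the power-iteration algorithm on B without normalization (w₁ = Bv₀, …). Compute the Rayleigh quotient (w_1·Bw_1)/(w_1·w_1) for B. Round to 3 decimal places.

B = G − 5I has rows (0, 6, 3); (7, -6, -3); (-1, -5, 1)
w1 = Bv₀ = (0·1 + 6·1 + 3·1; 7·1 + (-6)·1 + (-3)·1; (-1)·1 + (-5)·1 + 1·1) = (9, -2, -5)
Bw1 = (-27, 90, -4)
w1·Bw1 = -403; w1·w1 = 110; μ ≈ -403/110 = -3.664

μ ≈ -3.664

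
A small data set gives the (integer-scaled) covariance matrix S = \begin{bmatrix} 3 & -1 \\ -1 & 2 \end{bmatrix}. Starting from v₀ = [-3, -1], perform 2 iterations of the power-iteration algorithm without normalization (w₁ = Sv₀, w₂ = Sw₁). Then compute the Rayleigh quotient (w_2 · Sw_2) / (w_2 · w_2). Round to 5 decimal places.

3.55172

w1 = Sv₀ = (-8, 1)
w2 = Sw1 = (-25, 10)
Sw2 = (-85, 45)
w2·Sw2 = (-25)·(-85) + 10·45 = 2575; w2·w2 = (-25)·(-25) + 10·10 = 725
λ ≈ 2575/725 = 3.55172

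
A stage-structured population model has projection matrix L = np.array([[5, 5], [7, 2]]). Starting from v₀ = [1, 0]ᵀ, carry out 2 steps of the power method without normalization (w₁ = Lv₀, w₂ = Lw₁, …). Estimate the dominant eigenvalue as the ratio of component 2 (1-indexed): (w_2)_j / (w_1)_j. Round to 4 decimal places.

7.0000

w1 = Lv₀ = (5·1 + 5·0; 7·1 + 2·0) = (5, 7)
w2 = Lw1 = (5·5 + 5·7; 7·5 + 2·7) = (60, 49)
Ratio at component: 49 / 7 = 7.0000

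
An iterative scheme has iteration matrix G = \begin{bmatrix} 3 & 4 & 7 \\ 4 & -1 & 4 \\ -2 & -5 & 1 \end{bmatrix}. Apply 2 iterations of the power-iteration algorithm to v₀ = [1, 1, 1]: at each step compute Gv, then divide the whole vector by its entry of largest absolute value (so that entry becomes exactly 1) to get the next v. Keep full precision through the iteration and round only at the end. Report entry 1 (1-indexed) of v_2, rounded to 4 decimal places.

Gv0 = (14.00000, 7.00000, -6.00000); divide by 14.00000 → v1 = (1.00000, 0.50000, -0.42857)
Gv1 = (2.00000, 1.78571, -4.92857); divide by -4.92857 → v2 = (-0.40580, -0.36232, 1.00000)
Requested entry of v2: 28/-69 = -0.4058

-0.4058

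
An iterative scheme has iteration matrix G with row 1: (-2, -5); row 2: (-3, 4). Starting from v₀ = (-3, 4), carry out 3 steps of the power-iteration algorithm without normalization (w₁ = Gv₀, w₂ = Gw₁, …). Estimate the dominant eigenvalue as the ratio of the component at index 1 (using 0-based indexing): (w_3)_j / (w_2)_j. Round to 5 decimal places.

6.04930

w1 = Gv₀ = ((-2)·(-3) + (-5)·4; (-3)·(-3) + 4·4) = (-14, 25)
w2 = Gw1 = ((-2)·(-14) + (-5)·25; (-3)·(-14) + 4·25) = (-97, 142)
w3 = Gw2 = (-516, 859)
Ratio at component: 859 / 142 = 6.04930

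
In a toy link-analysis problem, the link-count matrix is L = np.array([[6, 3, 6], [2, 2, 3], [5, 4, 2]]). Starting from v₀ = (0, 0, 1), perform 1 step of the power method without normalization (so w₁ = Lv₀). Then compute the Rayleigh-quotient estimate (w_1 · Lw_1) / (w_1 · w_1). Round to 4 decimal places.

w1 = Lv₀ = (6, 3, 2)
Lw1 = (57, 24, 46)
w1·Lw1 = 6·57 + 3·24 + 2·46 = 506; w1·w1 = 6·6 + 3·3 + 2·2 = 49
λ ≈ 506/49 = 10.3265

λ ≈ 10.3265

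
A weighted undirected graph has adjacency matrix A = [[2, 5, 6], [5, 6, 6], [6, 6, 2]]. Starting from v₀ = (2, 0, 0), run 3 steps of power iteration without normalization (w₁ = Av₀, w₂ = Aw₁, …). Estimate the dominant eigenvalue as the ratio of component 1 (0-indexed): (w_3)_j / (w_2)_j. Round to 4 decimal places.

14.5395

w1 = Av₀ = (2·2 + 5·0 + 6·0; 5·2 + 6·0 + 6·0; 6·2 + 6·0 + 2·0) = (4, 10, 12)
w2 = Aw1 = (2·4 + 5·10 + 6·12; 5·4 + 6·10 + 6·12; 6·4 + 6·10 + 2·12) = (130, 152, 108)
w3 = Aw2 = (1668, 2210, 1908)
Ratio at component: 2210 / 152 = 14.5395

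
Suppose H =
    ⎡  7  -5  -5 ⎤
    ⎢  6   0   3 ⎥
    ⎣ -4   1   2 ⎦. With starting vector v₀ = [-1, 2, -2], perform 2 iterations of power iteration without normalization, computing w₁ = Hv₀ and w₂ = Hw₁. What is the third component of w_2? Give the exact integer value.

20

w1 = Hv₀ = (-7, -12, 2)
w2 = Hw1 = (1, -36, 20)
The requested component of w2 is 20.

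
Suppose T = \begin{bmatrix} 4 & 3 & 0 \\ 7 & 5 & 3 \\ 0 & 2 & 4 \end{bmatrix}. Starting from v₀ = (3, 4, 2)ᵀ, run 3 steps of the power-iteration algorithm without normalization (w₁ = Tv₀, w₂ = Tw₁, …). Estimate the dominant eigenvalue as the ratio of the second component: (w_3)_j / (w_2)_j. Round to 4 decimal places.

w1 = Tv₀ = (4·3 + 3·4 + 0·2; 7·3 + 5·4 + 3·2; 0·3 + 2·4 + 4·2) = (24, 47, 16)
w2 = Tw1 = (4·24 + 3·47 + 0·16; 7·24 + 5·47 + 3·16; 0·24 + 2·47 + 4·16) = (237, 451, 158)
w3 = Tw2 = (2301, 4388, 1534)
Ratio at component: 4388 / 451 = 9.7295

9.7295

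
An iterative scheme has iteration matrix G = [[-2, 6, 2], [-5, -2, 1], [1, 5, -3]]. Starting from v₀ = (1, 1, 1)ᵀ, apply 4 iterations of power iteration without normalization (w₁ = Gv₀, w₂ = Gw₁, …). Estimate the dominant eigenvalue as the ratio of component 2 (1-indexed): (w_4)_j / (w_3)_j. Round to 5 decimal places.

w1 = Gv₀ = ((-2)·1 + 6·1 + 2·1; (-5)·1 + (-2)·1 + 1·1; 1·1 + 5·1 + (-3)·1) = (6, -6, 3)
w2 = Gw1 = ((-2)·6 + 6·(-6) + 2·3; (-5)·6 + (-2)·(-6) + 1·3; 1·6 + 5·(-6) + (-3)·3) = (-42, -15, -33)
w3 = Gw2 = (-72, 207, -18)
w4 = Gw3 = (1350, -72, 1017)
Ratio at component: -72 / 207 = -0.34783

-0.34783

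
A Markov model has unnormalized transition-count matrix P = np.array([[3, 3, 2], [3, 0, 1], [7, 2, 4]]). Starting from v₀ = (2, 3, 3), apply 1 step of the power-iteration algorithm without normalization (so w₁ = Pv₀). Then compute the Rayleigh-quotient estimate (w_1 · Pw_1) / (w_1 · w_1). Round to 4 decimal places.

λ ≈ 8.7096

w1 = Pv₀ = (21, 9, 32)
Pw1 = (154, 95, 293)
w1·Pw1 = 21·154 + 9·95 + 32·293 = 13465; w1·w1 = 21·21 + 9·9 + 32·32 = 1546
λ ≈ 13465/1546 = 8.7096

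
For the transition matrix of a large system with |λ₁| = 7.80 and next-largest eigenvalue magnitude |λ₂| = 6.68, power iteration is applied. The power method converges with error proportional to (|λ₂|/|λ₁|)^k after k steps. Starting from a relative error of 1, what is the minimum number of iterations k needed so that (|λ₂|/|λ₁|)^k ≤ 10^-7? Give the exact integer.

|λ₂/λ₁| = 6.68/7.80 = 0.85641
Need k ≥ ln(10^-7) / ln(0.85641) = -16.1181 / -0.1550 ≈ 103.984
Smallest integer k satisfying the bound: 104

104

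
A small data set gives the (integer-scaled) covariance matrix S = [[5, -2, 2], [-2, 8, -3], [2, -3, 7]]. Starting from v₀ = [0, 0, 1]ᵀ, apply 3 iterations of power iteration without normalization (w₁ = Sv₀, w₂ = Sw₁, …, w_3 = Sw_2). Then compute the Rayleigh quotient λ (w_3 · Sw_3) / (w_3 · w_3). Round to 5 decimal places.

11.69218

w1 = Sv₀ = (5·0 + (-2)·0 + 2·1; (-2)·0 + 8·0 + (-3)·1; 2·0 + (-3)·0 + 7·1) = (2, -3, 7)
w2 = Sw1 = (5·2 + (-2)·(-3) + 2·7; (-2)·2 + 8·(-3) + (-3)·7; 2·2 + (-3)·(-3) + 7·7) = (30, -49, 62)
w3 = Sw2 = (372, -638, 641)
Sw3 = (4418, -7771, 7145)
w3·Sw3 = 372·4418 + (-638)·(-7771) + 641·7145 = 11181339; w3·w3 = 372·372 + (-638)·(-638) + 641·641 = 956309
λ ≈ 11181339/956309 = 11.69218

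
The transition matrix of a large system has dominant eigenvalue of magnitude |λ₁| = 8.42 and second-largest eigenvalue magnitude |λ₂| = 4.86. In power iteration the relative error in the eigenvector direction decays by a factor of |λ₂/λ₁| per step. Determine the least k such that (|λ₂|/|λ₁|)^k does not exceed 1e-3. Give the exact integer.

|λ₂/λ₁| = 4.86/8.42 = 0.57720
Need k ≥ ln(1e-3) / ln(0.57720) = -6.9078 / -0.5496 ≈ 12.569
Smallest integer k satisfying the bound: 13

13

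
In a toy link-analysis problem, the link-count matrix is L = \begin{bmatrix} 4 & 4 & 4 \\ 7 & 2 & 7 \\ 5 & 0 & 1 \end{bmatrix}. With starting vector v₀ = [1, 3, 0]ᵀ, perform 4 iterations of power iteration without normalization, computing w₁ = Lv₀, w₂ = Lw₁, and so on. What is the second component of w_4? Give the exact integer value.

w1 = Lv₀ = (4·1 + 4·3 + 4·0; 7·1 + 2·3 + 7·0; 5·1 + 0·3 + 1·0) = (16, 13, 5)
w2 = Lw1 = (4·16 + 4·13 + 4·5; 7·16 + 2·13 + 7·5; 5·16 + 0·13 + 1·5) = (136, 173, 85)
w3 = Lw2 = (1576, 1893, 765)
w4 = Lw3 = (16936, 20173, 8645)
The requested component of w4 is 20173.

20173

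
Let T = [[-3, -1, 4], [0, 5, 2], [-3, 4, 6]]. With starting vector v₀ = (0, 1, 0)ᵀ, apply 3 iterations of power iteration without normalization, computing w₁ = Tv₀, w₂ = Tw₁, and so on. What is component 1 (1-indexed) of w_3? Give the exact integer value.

113

w1 = Tv₀ = (-1, 5, 4)
w2 = Tw1 = (14, 33, 47)
w3 = Tw2 = (113, 259, 372)
The requested component of w3 is 113.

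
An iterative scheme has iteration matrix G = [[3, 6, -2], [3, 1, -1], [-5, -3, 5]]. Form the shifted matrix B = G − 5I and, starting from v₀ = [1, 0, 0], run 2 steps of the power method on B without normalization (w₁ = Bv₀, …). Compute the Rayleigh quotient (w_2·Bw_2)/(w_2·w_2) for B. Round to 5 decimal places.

B = G − 5I has rows (-2, 6, -2); (3, -4, -1); (-5, -3, 0)
w1 = Bv₀ = ((-2)·1 + 6·0 + (-2)·0; 3·1 + (-4)·0 + (-1)·0; (-5)·1 + (-3)·0 + 0·0) = (-2, 3, -5)
w2 = Bw1 = ((-2)·(-2) + 6·3 + (-2)·(-5); 3·(-2) + (-4)·3 + (-1)·(-5); (-5)·(-2) + (-3)·3 + 0·(-5)) = (32, -13, 1)
Bw2 = (-144, 147, -121)
w2·Bw2 = -6640; w2·w2 = 1194; μ ≈ -6640/1194 = -5.56114

-5.56114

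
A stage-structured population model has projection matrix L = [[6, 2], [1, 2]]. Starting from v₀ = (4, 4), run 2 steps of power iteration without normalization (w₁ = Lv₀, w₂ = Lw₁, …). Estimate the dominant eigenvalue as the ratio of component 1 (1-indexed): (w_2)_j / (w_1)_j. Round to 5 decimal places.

λ ≈ 6.75000

w1 = Lv₀ = (6·4 + 2·4; 1·4 + 2·4) = (32, 12)
w2 = Lw1 = (6·32 + 2·12; 1·32 + 2·12) = (216, 56)
Ratio at component: 216 / 32 = 6.75000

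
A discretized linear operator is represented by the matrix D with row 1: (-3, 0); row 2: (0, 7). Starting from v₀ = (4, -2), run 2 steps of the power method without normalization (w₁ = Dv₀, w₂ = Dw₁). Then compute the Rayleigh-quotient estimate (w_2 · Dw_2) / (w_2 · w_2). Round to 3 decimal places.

w1 = Dv₀ = ((-3)·4 + 0·(-2); 0·4 + 7·(-2)) = (-12, -14)
w2 = Dw1 = ((-3)·(-12) + 0·(-14); 0·(-12) + 7·(-14)) = (36, -98)
Dw2 = (-108, -686)
w2·Dw2 = 36·(-108) + (-98)·(-686) = 63340; w2·w2 = 36·36 + (-98)·(-98) = 10900
λ ≈ 63340/10900 = 5.811

λ ≈ 5.811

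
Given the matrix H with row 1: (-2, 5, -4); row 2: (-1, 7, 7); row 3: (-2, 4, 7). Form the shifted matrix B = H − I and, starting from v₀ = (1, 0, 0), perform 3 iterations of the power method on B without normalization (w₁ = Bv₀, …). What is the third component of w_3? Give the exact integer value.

B = H − I has rows (-3, 5, -4); (-1, 6, 7); (-2, 4, 6)
w1 = Bv₀ = (-3, -1, -2)
w2 = Bw1 = (12, -17, -10)
w3 = Bw2 = (-81, -184, -152)
Requested component of w3: -152

-152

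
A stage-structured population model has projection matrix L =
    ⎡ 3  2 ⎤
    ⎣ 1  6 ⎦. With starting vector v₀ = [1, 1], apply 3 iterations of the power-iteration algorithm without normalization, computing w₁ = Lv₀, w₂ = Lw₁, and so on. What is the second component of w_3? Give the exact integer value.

w1 = Lv₀ = (5, 7)
w2 = Lw1 = (29, 47)
w3 = Lw2 = (181, 311)
The requested component of w3 is 311.

311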